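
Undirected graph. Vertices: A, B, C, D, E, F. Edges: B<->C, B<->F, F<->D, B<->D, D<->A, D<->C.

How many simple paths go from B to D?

B–C–D
B–D
B–F–D

3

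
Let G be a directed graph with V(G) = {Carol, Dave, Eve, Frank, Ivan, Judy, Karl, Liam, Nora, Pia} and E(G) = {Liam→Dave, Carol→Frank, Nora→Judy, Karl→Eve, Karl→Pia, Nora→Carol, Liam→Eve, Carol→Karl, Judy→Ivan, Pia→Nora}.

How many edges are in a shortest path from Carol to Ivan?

Distance 0: Carol.
Distance 1: Frank, Karl.
Distance 2: Eve, Pia.
Distance 3: Nora.
Distance 4: Judy.
Distance 5: Ivan — contains Ivan.

5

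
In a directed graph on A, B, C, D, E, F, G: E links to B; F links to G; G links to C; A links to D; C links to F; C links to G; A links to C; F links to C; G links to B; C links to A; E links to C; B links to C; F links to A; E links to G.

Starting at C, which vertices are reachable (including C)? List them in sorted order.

Start at C.
Its neighbours: A, F, G.
Then their neighbours: B, D.
Nothing further is reachable.

A, B, C, D, F, G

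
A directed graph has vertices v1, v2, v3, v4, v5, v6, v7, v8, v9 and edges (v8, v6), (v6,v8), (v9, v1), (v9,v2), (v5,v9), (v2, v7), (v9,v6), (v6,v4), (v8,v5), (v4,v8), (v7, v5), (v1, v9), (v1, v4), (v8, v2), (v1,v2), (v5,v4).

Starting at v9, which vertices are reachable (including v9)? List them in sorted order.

v1, v2, v4, v5, v6, v7, v8, v9

Start at v9.
Its neighbours: v1, v2, v6.
Then their neighbours: v4, v7, v8.
Then next layer: v5.
Nothing further is reachable.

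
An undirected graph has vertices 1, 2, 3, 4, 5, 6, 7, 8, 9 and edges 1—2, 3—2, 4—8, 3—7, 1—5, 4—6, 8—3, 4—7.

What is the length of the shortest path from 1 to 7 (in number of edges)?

3

Distance 0: 1.
Distance 1: 2, 5.
Distance 2: 3.
Distance 3: 7, 8 — contains 7.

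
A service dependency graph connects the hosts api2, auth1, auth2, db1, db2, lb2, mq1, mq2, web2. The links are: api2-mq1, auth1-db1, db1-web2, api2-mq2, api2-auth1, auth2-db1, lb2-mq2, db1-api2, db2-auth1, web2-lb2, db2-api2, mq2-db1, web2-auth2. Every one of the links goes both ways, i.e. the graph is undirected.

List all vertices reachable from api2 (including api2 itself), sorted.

api2, auth1, auth2, db1, db2, lb2, mq1, mq2, web2

Start at api2.
Its neighbours: auth1, db1, db2, mq1, mq2.
Then their neighbours: auth2, lb2, web2.
Every vertex is now reached.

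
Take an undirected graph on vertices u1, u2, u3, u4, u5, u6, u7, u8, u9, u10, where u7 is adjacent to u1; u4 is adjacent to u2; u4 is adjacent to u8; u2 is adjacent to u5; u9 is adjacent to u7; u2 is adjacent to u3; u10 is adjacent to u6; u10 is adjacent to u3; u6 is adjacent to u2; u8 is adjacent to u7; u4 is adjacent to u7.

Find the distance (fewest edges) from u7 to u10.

4

Distance 0: u7.
Distance 1: u1, u4, u8, u9.
Distance 2: u2.
Distance 3: u3, u5, u6.
Distance 4: u10 — contains u10.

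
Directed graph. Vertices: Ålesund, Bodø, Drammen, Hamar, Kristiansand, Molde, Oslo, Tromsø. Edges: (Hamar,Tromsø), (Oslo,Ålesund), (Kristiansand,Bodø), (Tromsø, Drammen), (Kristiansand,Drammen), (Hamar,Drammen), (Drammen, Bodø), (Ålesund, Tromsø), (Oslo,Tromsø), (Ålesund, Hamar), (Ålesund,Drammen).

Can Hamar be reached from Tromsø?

Explore from Tromsø.
Distance 1: reach Drammen.
Distance 2: reach Bodø.
The search from Tromsø is exhausted; no directed path reaches Hamar.

No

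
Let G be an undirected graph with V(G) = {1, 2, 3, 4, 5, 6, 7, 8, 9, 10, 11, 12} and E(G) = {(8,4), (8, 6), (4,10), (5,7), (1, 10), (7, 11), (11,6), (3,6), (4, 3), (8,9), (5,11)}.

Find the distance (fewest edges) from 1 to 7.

Distance 0: 1.
Distance 1: 10.
Distance 2: 4.
Distance 3: 3, 8.
Distance 4: 6, 9.
Distance 5: 11.
Distance 6: 5, 7 — contains 7.

6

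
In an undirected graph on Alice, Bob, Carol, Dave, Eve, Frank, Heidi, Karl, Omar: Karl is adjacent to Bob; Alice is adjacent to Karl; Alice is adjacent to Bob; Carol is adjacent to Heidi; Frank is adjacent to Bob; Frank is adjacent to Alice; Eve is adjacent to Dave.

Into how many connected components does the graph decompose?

From Alice: component {Alice, Bob, Frank, Karl}.
From Carol: component {Carol, Heidi}.
From Dave: component {Dave, Eve}.
From Omar: component {Omar}.
That's 4 components.

4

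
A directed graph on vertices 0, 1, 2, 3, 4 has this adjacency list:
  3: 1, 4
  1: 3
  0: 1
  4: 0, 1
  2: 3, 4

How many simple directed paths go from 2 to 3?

2→3
2→4→0→1→3
2→4→1→3

3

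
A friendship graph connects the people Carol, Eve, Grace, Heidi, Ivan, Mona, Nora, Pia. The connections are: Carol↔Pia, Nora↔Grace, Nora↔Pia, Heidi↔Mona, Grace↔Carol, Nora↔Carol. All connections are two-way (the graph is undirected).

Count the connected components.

From Carol: component {Carol, Grace, Nora, Pia}.
From Eve: component {Eve}.
From Heidi: component {Heidi, Mona}.
From Ivan: component {Ivan}.
That's 4 components.

4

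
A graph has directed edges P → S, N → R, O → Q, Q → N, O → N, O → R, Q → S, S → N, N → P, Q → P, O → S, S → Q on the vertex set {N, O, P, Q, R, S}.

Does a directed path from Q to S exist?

Explore from Q.
Distance 1: reach N, P, S.
Found S.

Yes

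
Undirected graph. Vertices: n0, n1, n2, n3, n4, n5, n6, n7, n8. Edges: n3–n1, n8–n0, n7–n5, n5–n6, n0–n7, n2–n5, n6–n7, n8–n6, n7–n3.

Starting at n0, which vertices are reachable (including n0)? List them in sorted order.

n0, n1, n2, n3, n5, n6, n7, n8

Start at n0.
Its neighbours: n7, n8.
Then their neighbours: n3, n5, n6.
Then next layer: n1, n2.
Nothing further is reachable.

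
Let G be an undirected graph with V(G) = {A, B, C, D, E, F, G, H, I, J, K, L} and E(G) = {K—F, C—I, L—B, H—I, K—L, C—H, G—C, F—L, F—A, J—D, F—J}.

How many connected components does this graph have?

3

From A: component {A, B, D, F, J, K, L}.
From C: component {C, G, H, I}.
From E: component {E}.
That's 3 components.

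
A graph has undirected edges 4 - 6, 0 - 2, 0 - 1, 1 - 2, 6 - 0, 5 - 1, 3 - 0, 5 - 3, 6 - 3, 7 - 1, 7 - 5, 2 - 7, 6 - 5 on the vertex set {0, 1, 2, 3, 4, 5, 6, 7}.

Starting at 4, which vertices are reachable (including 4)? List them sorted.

Start at 4.
Its neighbours: 6.
Then their neighbours: 0, 3, 5.
Then next layer: 1, 2, 7.
Every vertex is now reached.

0, 1, 2, 3, 4, 5, 6, 7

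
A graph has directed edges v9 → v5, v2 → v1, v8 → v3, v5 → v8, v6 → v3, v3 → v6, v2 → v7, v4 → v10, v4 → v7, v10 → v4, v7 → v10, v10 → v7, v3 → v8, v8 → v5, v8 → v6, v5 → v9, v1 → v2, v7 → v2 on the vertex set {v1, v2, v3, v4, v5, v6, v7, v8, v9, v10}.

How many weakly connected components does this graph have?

2

From v1: component {v1, v2, v4, v7, v10}.
From v3: component {v3, v5, v6, v8, v9}.
That's 2 components.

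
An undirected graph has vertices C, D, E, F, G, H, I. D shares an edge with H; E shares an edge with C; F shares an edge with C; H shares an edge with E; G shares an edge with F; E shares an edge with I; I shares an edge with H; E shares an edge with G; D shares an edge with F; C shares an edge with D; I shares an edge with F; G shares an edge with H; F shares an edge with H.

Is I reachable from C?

Explore from C.
Distance 1: reach D, E, F.
Distance 2: reach G, H, I.
Found I.

Yes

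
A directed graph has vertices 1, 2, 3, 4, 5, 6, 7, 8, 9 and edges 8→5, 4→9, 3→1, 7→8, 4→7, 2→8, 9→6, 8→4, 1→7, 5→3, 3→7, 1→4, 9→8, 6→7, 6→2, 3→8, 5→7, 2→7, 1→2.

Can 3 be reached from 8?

Explore from 8.
Distance 1: reach 4, 5.
Distance 2: reach 3, 7, 9.
Found 3.

Yes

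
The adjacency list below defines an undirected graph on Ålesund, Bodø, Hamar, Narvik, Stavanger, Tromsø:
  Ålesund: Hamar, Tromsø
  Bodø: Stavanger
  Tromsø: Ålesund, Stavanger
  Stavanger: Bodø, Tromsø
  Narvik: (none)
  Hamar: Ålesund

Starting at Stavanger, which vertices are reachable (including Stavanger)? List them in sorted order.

Start at Stavanger.
Its neighbours: Bodø, Tromsø.
Then their neighbours: Ålesund.
Then next layer: Hamar.
Nothing further is reachable.

Ålesund, Bodø, Hamar, Stavanger, Tromsø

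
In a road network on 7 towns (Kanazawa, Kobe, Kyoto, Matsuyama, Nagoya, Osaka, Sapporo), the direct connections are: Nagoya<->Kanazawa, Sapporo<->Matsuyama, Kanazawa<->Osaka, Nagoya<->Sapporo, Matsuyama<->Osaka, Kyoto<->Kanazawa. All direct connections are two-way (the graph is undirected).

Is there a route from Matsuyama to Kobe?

Explore from Matsuyama.
Distance 1: reach Osaka, Sapporo.
Distance 2: reach Kanazawa, Nagoya.
Distance 3: reach Kyoto.
The search is exhausted without reaching Kobe; it lies in a different component.

No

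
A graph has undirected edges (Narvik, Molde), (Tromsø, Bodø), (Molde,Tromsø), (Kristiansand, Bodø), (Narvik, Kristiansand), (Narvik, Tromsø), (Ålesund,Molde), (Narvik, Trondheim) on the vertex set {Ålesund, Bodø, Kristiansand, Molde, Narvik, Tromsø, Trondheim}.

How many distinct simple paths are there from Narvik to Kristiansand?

3

Narvik–Kristiansand
Narvik–Molde–Tromsø–Bodø–Kristiansand
Narvik–Tromsø–Bodø–Kristiansand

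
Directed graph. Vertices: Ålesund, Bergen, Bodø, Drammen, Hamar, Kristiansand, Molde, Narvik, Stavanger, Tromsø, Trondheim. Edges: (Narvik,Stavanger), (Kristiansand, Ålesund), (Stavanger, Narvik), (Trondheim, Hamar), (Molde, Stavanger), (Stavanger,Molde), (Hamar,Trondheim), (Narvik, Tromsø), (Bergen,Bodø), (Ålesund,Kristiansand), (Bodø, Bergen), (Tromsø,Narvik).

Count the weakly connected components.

From Ålesund: component {Ålesund, Kristiansand}.
From Bergen: component {Bergen, Bodø}.
From Drammen: component {Drammen}.
From Hamar: component {Hamar, Trondheim}.
From Molde: component {Molde, Narvik, Stavanger, Tromsø}.
That's 5 components.

5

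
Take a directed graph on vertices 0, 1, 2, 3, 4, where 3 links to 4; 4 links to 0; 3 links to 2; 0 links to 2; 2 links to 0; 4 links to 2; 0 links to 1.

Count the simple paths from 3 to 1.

3→2→0→1
3→4→0→1
3→4→2→0→1

3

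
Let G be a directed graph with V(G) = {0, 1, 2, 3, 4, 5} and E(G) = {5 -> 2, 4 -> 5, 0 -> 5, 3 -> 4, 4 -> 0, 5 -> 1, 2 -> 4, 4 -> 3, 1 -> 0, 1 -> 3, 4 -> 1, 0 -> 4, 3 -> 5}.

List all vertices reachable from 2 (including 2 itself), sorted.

Start at 2.
Its neighbours: 4.
Then their neighbours: 0, 1, 3, 5.
Every vertex is now reached.

0, 1, 2, 3, 4, 5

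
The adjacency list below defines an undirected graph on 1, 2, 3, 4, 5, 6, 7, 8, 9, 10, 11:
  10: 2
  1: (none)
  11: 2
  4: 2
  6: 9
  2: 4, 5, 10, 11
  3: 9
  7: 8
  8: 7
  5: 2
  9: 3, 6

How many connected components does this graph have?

From 1: component {1}.
From 2: component {2, 4, 5, 10, 11}.
From 3: component {3, 6, 9}.
From 7: component {7, 8}.
That's 4 components.

4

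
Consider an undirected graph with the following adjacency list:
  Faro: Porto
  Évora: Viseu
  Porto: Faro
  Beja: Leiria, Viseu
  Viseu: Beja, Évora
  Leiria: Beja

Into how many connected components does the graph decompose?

From Beja: component {Beja, Évora, Leiria, Viseu}.
From Faro: component {Faro, Porto}.
That's 2 components.

2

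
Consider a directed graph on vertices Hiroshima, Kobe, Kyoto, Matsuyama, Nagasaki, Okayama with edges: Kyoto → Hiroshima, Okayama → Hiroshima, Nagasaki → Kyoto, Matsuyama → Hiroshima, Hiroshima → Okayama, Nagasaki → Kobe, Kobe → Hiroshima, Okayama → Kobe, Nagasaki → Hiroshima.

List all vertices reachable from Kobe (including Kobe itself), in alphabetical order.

Start at Kobe.
Its neighbours: Hiroshima.
Then their neighbours: Okayama.
Nothing further is reachable.

Hiroshima, Kobe, Okayama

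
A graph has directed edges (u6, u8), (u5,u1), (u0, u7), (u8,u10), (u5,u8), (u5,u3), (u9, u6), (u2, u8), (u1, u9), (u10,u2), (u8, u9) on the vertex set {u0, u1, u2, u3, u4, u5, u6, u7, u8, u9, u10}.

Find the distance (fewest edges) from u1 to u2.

5

Distance 0: u1.
Distance 1: u9.
Distance 2: u6.
Distance 3: u8.
Distance 4: u10.
Distance 5: u2 — contains u2.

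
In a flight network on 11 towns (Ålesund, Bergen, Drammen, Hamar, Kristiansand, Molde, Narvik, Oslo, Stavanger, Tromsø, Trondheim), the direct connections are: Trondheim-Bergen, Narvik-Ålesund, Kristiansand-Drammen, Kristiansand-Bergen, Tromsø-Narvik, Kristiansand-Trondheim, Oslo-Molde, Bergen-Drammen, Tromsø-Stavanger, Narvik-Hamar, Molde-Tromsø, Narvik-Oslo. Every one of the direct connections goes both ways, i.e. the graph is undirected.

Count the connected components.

From Ålesund: component {Ålesund, Hamar, Molde, Narvik, Oslo, Stavanger, Tromsø}.
From Bergen: component {Bergen, Drammen, Kristiansand, Trondheim}.
That's 2 components.

2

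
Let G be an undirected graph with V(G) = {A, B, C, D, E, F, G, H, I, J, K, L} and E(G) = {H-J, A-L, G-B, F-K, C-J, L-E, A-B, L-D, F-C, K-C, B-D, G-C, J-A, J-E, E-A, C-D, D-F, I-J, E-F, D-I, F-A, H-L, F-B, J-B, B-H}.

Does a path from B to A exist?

Yes

Explore from B.
Distance 1: reach A, D, F, G, H, J.
Found A.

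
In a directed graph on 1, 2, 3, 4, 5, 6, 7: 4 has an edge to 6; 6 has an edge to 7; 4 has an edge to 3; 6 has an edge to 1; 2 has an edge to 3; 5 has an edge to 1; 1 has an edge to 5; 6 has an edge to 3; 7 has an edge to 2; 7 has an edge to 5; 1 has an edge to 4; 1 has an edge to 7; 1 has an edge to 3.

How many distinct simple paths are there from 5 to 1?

1

5→1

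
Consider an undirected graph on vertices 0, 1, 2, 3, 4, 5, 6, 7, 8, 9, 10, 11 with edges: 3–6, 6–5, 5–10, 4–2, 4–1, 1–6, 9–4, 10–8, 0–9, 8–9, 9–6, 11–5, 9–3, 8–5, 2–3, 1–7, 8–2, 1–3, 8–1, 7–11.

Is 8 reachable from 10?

Yes

Explore from 10.
Distance 1: reach 5, 8.
Found 8.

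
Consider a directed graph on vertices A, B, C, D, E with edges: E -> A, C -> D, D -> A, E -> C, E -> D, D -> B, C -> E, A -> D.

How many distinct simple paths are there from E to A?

E→A
E→C→D→A
E→D→A

3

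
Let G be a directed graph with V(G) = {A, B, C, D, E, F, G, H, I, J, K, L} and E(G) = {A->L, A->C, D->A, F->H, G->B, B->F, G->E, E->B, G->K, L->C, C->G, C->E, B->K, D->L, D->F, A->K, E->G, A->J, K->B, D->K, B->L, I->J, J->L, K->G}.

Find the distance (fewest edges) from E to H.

Distance 0: E.
Distance 1: B, G.
Distance 2: F, K, L.
Distance 3: C, H — contains H.

3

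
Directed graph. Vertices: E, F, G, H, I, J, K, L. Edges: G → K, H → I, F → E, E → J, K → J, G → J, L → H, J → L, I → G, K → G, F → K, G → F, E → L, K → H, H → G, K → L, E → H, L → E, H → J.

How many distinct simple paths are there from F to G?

F→E→H→G
F→E→H→I→G
F→E→J→L→H→G
F→E→J→L→H→I→G
F→E→L→H→G
F→E→L→H→I→G
F→K→G
F→K→H→G
... and 9 more.

17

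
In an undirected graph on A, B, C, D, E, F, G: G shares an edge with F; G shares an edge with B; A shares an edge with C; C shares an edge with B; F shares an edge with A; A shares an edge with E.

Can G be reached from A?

Yes

Explore from A.
Distance 1: reach C, E, F.
Distance 2: reach B, G.
Found G.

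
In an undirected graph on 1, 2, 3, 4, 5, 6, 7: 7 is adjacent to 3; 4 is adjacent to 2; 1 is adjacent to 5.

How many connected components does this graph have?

4

From 1: component {1, 5}.
From 2: component {2, 4}.
From 3: component {3, 7}.
From 6: component {6}.
That's 4 components.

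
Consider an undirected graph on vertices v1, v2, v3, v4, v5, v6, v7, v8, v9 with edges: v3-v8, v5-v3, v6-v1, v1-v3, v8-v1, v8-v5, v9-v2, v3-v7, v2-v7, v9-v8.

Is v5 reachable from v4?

No

v4 has no edges, so nothing is reachable from it.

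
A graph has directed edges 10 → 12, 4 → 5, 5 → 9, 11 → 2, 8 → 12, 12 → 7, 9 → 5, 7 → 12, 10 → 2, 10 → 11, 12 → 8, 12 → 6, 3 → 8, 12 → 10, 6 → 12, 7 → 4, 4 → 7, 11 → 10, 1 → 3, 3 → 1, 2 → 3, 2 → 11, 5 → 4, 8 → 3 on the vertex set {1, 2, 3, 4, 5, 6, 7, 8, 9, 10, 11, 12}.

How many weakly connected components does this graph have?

1

From 1: component {1, 2, 3, 4, 5, 6, 7, 8, 9, 10, 11, 12}.
That's 1 component.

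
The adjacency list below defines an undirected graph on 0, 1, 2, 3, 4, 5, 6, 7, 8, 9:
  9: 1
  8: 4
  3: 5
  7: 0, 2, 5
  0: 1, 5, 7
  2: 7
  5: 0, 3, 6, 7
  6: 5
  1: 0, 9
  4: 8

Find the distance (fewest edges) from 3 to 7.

Distance 0: 3.
Distance 1: 5.
Distance 2: 0, 6, 7 — contains 7.

2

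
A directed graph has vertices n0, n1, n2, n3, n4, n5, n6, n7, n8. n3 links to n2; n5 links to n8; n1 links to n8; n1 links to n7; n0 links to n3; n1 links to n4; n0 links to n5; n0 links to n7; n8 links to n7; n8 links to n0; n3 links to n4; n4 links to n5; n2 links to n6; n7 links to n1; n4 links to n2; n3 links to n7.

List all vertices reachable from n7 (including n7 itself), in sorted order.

n0, n1, n2, n3, n4, n5, n6, n7, n8

Start at n7.
Its neighbours: n1.
Then their neighbours: n4, n8.
Then next layer: n0, n2, n5.
Then next layer: n3, n6.
Every vertex is now reached.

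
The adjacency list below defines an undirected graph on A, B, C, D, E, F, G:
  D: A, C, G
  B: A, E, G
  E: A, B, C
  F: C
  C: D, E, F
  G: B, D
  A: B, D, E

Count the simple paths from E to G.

6

E–A–B–G
E–A–D–G
E–B–A–D–G
E–B–G
E–C–D–A–B–G
E–C–D–G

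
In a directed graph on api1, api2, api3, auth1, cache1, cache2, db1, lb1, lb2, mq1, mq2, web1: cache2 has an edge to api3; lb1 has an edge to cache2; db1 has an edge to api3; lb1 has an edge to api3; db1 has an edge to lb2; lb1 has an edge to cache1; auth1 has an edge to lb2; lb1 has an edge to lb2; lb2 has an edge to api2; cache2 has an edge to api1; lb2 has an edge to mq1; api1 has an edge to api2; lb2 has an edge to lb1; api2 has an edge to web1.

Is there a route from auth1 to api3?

Yes

Explore from auth1.
Distance 1: reach lb2.
Distance 2: reach api2, lb1, mq1.
Distance 3: reach api3, cache1, cache2, web1.
Found api3.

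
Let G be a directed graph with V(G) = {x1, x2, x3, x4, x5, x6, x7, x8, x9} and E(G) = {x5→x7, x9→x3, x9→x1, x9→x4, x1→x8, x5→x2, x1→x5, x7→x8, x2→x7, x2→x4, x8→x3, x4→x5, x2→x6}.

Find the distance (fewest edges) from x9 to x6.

4

Distance 0: x9.
Distance 1: x1, x3, x4.
Distance 2: x5, x8.
Distance 3: x2, x7.
Distance 4: x6 — contains x6.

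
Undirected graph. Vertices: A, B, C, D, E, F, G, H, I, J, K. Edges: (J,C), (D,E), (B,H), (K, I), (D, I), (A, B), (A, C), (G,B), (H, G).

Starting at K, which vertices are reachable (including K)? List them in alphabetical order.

D, E, I, K

Start at K.
Its neighbours: I.
Then their neighbours: D.
Then next layer: E.
Nothing further is reachable.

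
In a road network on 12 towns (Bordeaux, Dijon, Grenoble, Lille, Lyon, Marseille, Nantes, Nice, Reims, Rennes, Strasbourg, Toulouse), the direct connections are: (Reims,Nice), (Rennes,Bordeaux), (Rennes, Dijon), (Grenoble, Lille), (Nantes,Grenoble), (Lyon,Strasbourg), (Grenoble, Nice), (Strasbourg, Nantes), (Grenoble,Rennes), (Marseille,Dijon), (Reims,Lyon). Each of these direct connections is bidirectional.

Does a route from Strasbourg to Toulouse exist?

No

Explore from Strasbourg.
Distance 1: reach Lyon, Nantes.
Distance 2: reach Grenoble, Reims.
Distance 3: reach Lille, Nice, Rennes.
Distance 4: reach Bordeaux, Dijon.
Distance 5: reach Marseille.
The search is exhausted without reaching Toulouse; it lies in a different component.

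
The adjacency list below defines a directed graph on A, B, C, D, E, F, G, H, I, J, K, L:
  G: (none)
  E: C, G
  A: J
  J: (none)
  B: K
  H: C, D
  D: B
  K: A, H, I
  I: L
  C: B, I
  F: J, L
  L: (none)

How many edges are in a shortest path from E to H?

Distance 0: E.
Distance 1: C, G.
Distance 2: B, I.
Distance 3: K, L.
Distance 4: A, H — contains H.

4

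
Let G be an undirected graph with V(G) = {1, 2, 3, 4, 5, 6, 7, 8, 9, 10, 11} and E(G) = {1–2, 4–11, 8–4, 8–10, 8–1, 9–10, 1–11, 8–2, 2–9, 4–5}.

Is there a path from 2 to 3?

No

Explore from 2.
Distance 1: reach 1, 8, 9.
Distance 2: reach 4, 10, 11.
Distance 3: reach 5.
The search is exhausted without reaching 3; it lies in a different component.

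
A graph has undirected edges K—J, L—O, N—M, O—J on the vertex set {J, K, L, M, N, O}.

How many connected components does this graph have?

From J: component {J, K, L, O}.
From M: component {M, N}.
That's 2 components.

2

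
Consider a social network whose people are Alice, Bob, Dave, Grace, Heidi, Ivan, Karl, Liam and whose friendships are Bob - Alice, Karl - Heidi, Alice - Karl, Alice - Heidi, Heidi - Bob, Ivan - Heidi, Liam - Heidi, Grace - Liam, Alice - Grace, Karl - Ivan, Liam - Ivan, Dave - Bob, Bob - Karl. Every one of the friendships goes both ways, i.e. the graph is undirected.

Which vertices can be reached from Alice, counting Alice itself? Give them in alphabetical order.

Alice, Bob, Dave, Grace, Heidi, Ivan, Karl, Liam

Start at Alice.
Its neighbours: Bob, Grace, Heidi, Karl.
Then their neighbours: Dave, Ivan, Liam.
Every vertex is now reached.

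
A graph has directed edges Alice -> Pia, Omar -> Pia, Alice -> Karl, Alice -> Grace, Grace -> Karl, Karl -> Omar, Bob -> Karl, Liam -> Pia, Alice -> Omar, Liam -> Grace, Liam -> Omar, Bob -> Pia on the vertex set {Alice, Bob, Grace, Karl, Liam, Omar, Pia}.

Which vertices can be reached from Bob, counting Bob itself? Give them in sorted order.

Bob, Karl, Omar, Pia

Start at Bob.
Its neighbours: Karl, Pia.
Then their neighbours: Omar.
Nothing further is reachable.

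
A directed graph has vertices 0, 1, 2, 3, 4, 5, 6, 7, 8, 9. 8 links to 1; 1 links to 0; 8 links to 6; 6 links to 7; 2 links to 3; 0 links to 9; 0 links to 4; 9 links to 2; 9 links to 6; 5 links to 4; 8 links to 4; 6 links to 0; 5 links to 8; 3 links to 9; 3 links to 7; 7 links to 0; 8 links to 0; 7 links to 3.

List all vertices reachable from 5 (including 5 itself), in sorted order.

Start at 5.
Its neighbours: 4, 8.
Then their neighbours: 0, 1, 6.
Then next layer: 7, 9.
Then next layer: 2, 3.
Every vertex is now reached.

0, 1, 2, 3, 4, 5, 6, 7, 8, 9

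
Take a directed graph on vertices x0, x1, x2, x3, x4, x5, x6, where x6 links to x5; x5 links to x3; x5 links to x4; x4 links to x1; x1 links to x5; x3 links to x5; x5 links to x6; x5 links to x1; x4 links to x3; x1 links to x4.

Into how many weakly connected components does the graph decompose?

From x0: component {x0}.
From x1: component {x1, x3, x4, x5, x6}.
From x2: component {x2}.
That's 3 components.

3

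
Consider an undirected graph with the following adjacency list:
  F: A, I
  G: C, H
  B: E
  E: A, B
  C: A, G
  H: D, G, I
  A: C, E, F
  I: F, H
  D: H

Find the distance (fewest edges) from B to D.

Distance 0: B.
Distance 1: E.
Distance 2: A.
Distance 3: C, F.
Distance 4: G, I.
Distance 5: H.
Distance 6: D — contains D.

6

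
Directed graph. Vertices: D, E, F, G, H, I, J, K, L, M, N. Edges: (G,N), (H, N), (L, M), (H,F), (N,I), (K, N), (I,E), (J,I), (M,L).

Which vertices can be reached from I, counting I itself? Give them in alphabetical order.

Start at I.
Its neighbours: E.
Nothing further is reachable.

E, I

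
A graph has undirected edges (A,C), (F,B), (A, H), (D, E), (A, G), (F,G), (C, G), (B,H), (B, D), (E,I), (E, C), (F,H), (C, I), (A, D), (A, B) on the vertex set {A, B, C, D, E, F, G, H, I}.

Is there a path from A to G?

Explore from A.
Distance 1: reach B, C, D, G, H.
Found G.

Yes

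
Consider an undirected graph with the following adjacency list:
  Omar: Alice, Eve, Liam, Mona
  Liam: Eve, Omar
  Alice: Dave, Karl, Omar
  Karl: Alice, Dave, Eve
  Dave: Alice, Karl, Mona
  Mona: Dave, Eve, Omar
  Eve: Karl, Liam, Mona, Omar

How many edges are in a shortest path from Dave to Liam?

3

Distance 0: Dave.
Distance 1: Alice, Karl, Mona.
Distance 2: Eve, Omar.
Distance 3: Liam — contains Liam.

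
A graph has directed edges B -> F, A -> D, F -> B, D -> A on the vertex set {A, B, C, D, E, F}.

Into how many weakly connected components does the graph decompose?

From A: component {A, D}.
From B: component {B, F}.
From C: component {C}.
From E: component {E}.
That's 4 components.

4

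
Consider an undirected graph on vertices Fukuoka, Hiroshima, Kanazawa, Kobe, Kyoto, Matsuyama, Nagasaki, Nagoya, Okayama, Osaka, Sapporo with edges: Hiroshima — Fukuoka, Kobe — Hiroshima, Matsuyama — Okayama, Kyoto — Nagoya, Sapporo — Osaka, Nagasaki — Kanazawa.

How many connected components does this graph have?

From Fukuoka: component {Fukuoka, Hiroshima, Kobe}.
From Kanazawa: component {Kanazawa, Nagasaki}.
From Kyoto: component {Kyoto, Nagoya}.
From Matsuyama: component {Matsuyama, Okayama}.
From Osaka: component {Osaka, Sapporo}.
That's 5 components.

5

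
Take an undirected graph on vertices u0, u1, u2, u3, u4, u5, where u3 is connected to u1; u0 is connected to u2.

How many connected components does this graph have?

4

From u0: component {u0, u2}.
From u1: component {u1, u3}.
From u4: component {u4}.
From u5: component {u5}.
That's 4 components.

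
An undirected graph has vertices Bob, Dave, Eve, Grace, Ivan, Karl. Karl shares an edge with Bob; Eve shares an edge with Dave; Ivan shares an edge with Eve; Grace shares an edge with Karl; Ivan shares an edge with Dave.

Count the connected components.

2

From Bob: component {Bob, Grace, Karl}.
From Dave: component {Dave, Eve, Ivan}.
That's 2 components.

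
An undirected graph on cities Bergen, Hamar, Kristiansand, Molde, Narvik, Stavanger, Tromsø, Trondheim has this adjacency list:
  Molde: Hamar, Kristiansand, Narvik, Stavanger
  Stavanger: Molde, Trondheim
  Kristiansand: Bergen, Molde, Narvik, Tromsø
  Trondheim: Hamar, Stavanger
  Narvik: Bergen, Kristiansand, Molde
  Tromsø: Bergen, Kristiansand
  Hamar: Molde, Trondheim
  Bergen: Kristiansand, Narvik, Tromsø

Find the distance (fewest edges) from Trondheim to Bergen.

4

Distance 0: Trondheim.
Distance 1: Hamar, Stavanger.
Distance 2: Molde.
Distance 3: Kristiansand, Narvik.
Distance 4: Bergen, Tromsø — contains Bergen.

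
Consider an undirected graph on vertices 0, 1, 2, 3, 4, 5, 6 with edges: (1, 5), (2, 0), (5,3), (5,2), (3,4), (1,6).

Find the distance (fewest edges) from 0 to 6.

Distance 0: 0.
Distance 1: 2.
Distance 2: 5.
Distance 3: 1, 3.
Distance 4: 4, 6 — contains 6.

4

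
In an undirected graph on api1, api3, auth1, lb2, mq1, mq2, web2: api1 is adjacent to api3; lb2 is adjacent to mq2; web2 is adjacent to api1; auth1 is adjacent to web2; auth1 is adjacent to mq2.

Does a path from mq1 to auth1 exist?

mq1 has no edges, so nothing is reachable from it.

No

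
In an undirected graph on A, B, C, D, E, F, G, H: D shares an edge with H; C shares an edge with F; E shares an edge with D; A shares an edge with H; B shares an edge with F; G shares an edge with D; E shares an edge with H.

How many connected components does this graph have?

2

From A: component {A, D, E, G, H}.
From B: component {B, C, F}.
That's 2 components.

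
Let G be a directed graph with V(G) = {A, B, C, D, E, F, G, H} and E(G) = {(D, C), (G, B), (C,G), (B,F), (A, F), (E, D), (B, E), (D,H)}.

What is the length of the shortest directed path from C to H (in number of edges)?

5

Distance 0: C.
Distance 1: G.
Distance 2: B.
Distance 3: E, F.
Distance 4: D.
Distance 5: H — contains H.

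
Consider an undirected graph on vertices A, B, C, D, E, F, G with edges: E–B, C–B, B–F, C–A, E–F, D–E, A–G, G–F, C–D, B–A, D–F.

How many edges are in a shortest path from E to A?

2

Distance 0: E.
Distance 1: B, D, F.
Distance 2: A, C, G — contains A.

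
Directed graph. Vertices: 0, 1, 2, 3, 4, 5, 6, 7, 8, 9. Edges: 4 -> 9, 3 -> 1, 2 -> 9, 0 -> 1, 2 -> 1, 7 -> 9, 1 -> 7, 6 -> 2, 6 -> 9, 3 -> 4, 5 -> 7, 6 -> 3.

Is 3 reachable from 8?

8 has no outgoing edges, so nothing is reachable from it.

No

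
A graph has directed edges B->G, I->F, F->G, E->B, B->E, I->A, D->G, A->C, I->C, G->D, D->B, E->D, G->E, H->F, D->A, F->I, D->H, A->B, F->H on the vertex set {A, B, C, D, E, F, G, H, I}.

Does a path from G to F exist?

Yes

Explore from G.
Distance 1: reach D, E.
Distance 2: reach A, B, H.
Distance 3: reach C, F.
Found F.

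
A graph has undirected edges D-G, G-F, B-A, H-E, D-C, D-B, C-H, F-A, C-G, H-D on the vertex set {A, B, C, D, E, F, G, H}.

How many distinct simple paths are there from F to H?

7

F–A–B–D–C–H
F–A–B–D–G–C–H
F–A–B–D–H
F–G–C–D–H
F–G–C–H
F–G–D–C–H
F–G–D–H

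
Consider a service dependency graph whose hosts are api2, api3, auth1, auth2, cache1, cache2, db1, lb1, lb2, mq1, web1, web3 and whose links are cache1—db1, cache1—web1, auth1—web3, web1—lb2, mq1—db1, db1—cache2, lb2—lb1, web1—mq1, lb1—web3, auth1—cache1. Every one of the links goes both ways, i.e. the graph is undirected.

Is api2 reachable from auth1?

No

Explore from auth1.
Distance 1: reach cache1, web3.
Distance 2: reach db1, lb1, web1.
Distance 3: reach cache2, lb2, mq1.
The search is exhausted without reaching api2; it lies in a different component.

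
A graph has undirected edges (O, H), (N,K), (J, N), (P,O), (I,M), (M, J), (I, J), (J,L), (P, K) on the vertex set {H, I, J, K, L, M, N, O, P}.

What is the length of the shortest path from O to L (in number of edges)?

Distance 0: O.
Distance 1: H, P.
Distance 2: K.
Distance 3: N.
Distance 4: J.
Distance 5: I, L, M — contains L.

5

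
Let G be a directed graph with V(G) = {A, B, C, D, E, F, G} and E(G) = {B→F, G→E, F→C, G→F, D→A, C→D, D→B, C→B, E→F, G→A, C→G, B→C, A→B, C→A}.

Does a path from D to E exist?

Yes

Explore from D.
Distance 1: reach A, B.
Distance 2: reach C, F.
Distance 3: reach G.
Distance 4: reach E.
Found E.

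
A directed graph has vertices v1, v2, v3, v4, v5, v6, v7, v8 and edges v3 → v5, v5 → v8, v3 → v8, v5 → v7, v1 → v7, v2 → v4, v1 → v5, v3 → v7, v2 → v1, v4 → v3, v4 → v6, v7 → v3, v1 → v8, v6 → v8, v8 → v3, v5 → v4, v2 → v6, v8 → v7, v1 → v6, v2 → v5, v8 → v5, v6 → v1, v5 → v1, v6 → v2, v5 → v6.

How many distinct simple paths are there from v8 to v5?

3

v8→v3→v5
v8→v5
v8→v7→v3→v5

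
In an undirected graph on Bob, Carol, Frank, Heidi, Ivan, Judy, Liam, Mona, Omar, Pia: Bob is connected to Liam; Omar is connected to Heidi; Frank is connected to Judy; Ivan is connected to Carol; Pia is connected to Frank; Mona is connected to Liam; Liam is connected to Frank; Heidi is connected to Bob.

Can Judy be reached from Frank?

Yes

Explore from Frank.
Distance 1: reach Judy, Liam, Pia.
Found Judy.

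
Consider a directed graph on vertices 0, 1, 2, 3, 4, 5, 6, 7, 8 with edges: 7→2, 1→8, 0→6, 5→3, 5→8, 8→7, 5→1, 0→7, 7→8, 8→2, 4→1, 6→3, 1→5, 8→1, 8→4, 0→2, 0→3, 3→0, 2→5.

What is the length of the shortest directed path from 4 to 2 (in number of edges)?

Distance 0: 4.
Distance 1: 1.
Distance 2: 5, 8.
Distance 3: 2, 3, 7 — contains 2.

3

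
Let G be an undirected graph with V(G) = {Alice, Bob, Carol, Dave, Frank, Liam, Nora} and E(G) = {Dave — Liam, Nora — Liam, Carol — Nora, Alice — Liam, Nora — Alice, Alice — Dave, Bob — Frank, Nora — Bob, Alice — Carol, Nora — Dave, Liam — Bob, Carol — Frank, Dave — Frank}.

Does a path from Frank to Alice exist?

Explore from Frank.
Distance 1: reach Bob, Carol, Dave.
Distance 2: reach Alice, Liam, Nora.
Found Alice.

Yes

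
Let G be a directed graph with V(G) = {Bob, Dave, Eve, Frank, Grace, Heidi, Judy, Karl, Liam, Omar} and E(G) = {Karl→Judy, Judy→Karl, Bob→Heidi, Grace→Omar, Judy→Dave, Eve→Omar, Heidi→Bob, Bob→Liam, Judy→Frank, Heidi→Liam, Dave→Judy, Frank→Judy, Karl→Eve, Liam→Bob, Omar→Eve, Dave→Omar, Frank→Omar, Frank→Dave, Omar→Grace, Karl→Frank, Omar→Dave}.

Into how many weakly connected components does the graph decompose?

From Bob: component {Bob, Heidi, Liam}.
From Dave: component {Dave, Eve, Frank, Grace, Judy, Karl, Omar}.
That's 2 components.

2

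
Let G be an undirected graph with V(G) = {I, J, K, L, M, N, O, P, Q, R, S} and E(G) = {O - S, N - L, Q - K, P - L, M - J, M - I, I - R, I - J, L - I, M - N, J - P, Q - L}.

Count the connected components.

2

From I: component {I, J, K, L, M, N, P, Q, R}.
From O: component {O, S}.
That's 2 components.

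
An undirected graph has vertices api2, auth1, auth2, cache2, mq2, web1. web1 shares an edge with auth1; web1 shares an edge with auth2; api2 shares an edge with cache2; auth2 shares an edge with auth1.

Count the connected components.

3

From api2: component {api2, cache2}.
From auth1: component {auth1, auth2, web1}.
From mq2: component {mq2}.
That's 3 components.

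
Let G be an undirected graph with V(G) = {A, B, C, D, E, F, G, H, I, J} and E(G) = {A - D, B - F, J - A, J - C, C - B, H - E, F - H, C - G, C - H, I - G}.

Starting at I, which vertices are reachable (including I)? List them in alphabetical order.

Start at I.
Its neighbours: G.
Then their neighbours: C.
Then next layer: B, H, J.
Then next layer: A, E, F.
Then next layer: D.
Every vertex is now reached.

A, B, C, D, E, F, G, H, I, J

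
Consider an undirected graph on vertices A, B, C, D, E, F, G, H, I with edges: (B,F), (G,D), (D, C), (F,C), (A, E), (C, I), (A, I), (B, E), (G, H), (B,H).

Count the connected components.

1

From A: component {A, B, C, D, E, F, G, H, I}.
That's 1 component.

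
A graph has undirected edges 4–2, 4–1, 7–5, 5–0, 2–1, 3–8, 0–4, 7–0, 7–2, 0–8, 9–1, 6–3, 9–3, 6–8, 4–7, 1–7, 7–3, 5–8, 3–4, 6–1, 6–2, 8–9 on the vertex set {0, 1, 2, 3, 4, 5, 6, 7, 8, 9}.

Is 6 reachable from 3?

Yes

Explore from 3.
Distance 1: reach 4, 6, 7, 8, 9.
Found 6.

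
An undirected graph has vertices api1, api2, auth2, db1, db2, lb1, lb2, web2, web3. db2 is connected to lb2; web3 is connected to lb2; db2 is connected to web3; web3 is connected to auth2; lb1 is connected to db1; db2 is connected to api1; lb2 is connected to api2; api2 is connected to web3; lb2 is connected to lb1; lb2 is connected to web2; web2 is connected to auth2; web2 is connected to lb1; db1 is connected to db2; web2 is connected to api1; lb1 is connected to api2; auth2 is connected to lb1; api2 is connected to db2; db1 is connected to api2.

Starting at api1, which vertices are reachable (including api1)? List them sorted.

Start at api1.
Its neighbours: db2, web2.
Then their neighbours: api2, auth2, db1, lb1, lb2, web3.
Every vertex is now reached.

api1, api2, auth2, db1, db2, lb1, lb2, web2, web3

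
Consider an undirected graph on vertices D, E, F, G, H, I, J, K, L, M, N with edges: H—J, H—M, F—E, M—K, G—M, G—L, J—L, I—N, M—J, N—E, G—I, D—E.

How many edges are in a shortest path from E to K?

Distance 0: E.
Distance 1: D, F, N.
Distance 2: I.
Distance 3: G.
Distance 4: L, M.
Distance 5: H, J, K — contains K.

5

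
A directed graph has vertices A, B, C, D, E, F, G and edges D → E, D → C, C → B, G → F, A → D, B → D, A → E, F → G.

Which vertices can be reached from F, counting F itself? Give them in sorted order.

F, G

Start at F.
Its neighbours: G.
Nothing further is reachable.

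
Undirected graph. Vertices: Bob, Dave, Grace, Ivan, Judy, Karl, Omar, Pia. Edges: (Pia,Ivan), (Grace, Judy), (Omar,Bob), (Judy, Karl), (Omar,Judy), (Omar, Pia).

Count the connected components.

2

From Bob: component {Bob, Grace, Ivan, Judy, Karl, Omar, Pia}.
From Dave: component {Dave}.
That's 2 components.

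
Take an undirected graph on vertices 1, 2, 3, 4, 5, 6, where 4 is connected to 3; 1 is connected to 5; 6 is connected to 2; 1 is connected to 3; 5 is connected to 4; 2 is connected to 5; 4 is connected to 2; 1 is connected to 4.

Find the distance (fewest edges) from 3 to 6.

3

Distance 0: 3.
Distance 1: 1, 4.
Distance 2: 2, 5.
Distance 3: 6 — contains 6.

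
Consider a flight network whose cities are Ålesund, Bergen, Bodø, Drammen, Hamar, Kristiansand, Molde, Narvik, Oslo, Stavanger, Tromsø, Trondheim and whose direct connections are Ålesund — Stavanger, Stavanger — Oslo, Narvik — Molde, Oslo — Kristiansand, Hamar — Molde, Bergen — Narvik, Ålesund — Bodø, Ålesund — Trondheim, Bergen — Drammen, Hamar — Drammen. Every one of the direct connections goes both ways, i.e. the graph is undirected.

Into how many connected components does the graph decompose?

3

From Ålesund: component {Ålesund, Bodø, Kristiansand, Oslo, Stavanger, Trondheim}.
From Bergen: component {Bergen, Drammen, Hamar, Molde, Narvik}.
From Tromsø: component {Tromsø}.
That's 3 components.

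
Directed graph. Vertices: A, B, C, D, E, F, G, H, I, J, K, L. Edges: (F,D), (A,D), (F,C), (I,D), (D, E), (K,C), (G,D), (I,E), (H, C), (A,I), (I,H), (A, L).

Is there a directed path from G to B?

Explore from G.
Distance 1: reach D.
Distance 2: reach E.
The search from G is exhausted; no directed path reaches B.

No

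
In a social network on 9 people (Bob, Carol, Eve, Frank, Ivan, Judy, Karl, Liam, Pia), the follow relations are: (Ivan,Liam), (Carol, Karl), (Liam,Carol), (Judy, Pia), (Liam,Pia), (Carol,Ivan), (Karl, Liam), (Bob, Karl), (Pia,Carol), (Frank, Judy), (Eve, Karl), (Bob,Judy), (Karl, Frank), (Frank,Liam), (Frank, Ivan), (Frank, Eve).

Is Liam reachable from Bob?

Explore from Bob.
Distance 1: reach Judy, Karl.
Distance 2: reach Frank, Liam, Pia.
Found Liam.

Yes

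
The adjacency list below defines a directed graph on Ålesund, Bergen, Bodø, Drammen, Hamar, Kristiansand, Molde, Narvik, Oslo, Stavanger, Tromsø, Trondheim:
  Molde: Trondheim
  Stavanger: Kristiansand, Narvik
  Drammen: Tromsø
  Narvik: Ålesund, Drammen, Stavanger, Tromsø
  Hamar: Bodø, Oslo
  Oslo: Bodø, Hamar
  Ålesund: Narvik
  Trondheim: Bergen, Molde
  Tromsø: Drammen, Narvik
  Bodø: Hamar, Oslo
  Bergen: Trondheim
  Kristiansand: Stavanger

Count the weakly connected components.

3

From Ålesund: component {Ålesund, Drammen, Kristiansand, Narvik, Stavanger, Tromsø}.
From Bergen: component {Bergen, Molde, Trondheim}.
From Bodø: component {Bodø, Hamar, Oslo}.
That's 3 components.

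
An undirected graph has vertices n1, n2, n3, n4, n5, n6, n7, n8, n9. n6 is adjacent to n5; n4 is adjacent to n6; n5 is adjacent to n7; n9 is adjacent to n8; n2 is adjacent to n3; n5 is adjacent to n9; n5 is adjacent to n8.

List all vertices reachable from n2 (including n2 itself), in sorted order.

n2, n3

Start at n2.
Its neighbours: n3.
Nothing further is reachable.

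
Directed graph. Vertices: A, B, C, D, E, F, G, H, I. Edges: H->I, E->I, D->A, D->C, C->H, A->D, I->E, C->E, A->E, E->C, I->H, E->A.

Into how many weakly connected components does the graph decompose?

From A: component {A, C, D, E, H, I}.
From B: component {B}.
From F: component {F}.
From G: component {G}.
That's 4 components.

4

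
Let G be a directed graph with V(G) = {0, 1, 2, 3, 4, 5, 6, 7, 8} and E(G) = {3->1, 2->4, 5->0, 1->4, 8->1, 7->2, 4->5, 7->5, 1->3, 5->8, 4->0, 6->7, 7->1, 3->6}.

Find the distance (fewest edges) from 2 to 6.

Distance 0: 2.
Distance 1: 4.
Distance 2: 0, 5.
Distance 3: 8.
Distance 4: 1.
Distance 5: 3.
Distance 6: 6 — contains 6.

6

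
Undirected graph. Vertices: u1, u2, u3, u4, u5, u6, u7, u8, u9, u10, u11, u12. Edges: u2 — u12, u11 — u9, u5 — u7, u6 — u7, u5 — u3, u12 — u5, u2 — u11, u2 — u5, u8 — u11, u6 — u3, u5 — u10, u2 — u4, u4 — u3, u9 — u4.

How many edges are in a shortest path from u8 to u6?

Distance 0: u8.
Distance 1: u11.
Distance 2: u2, u9.
Distance 3: u4, u5, u12.
Distance 4: u3, u7, u10.
Distance 5: u6 — contains u6.

5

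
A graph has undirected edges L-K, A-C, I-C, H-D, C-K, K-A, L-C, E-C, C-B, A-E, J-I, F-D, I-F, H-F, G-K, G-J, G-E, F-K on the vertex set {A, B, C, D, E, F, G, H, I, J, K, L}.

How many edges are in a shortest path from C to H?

3

Distance 0: C.
Distance 1: A, B, E, I, K, L.
Distance 2: F, G, J.
Distance 3: D, H — contains H.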